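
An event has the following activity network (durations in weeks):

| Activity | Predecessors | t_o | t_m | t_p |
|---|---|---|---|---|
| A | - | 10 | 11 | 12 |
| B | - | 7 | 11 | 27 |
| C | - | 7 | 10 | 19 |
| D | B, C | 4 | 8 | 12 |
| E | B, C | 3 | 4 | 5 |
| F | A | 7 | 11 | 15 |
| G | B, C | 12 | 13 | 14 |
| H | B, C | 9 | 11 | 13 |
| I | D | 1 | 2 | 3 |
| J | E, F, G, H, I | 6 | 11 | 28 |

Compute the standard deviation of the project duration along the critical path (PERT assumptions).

4.97 weeks

te_A = (10 + 4·11 + 12)/6 = 66/6 = 11; σ²_A = ((12−10)/6)² = 0.111
te_B = (7 + 4·11 + 27)/6 = 78/6 = 13; σ²_B = ((27−7)/6)² = 11.111
te_C = (7 + 4·10 + 19)/6 = 66/6 = 11; σ²_C = ((19−7)/6)² = 4.000
te_D = (4 + 4·8 + 12)/6 = 48/6 = 8; σ²_D = ((12−4)/6)² = 1.778
te_E = (3 + 4·4 + 5)/6 = 24/6 = 4; σ²_E = ((5−3)/6)² = 0.111
te_F = (7 + 4·11 + 15)/6 = 66/6 = 11; σ²_F = ((15−7)/6)² = 1.778
te_G = (12 + 4·13 + 14)/6 = 78/6 = 13; σ²_G = ((14−12)/6)² = 0.111
te_H = (9 + 4·11 + 13)/6 = 66/6 = 11; σ²_H = ((13−9)/6)² = 0.444
te_I = (1 + 4·2 + 3)/6 = 12/6 = 2; σ²_I = ((3−1)/6)² = 0.111
te_J = (6 + 4·11 + 28)/6 = 78/6 = 13; σ²_J = ((28−6)/6)² = 13.444

Forward pass:
ES_A = 0; EF_A = 11
ES_B = 0; EF_B = 13
ES_C = 0; EF_C = 11
ES_D = max(EF_B=13, EF_C=11) = 13; EF_D = 13+8 = 21
ES_E = max(EF_B=13, EF_C=11) = 13; EF_E = 13+4 = 17
ES_F = 11; EF_F = 11+11 = 22
ES_G = max(EF_B=13, EF_C=11) = 13; EF_G = 13+13 = 26
ES_H = max(EF_B=13, EF_C=11) = 13; EF_H = 13+11 = 24
ES_I = 21; EF_I = 21+2 = 23
ES_J = max(EF_E=17, EF_F=22, EF_G=26, EF_H=24, EF_I=23) = 26; EF_J = 26+13 = 39
Expected project duration μ = 39 weeks. Critical path: B → G → J.

Variance along critical path = 11.111 + 0.111 + 13.444 = 24.667
σ = √24.667 = 4.967 weeks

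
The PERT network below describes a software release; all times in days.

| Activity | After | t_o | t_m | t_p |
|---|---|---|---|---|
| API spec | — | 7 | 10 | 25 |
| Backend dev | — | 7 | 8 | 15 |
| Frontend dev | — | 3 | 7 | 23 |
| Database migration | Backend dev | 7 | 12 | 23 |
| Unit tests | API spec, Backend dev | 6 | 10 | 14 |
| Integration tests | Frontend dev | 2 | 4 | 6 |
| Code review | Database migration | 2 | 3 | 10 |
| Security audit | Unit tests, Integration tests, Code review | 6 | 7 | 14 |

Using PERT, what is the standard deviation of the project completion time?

3.53 days

te_API spec = (7 + 4·10 + 25)/6 = 72/6 = 12; σ²_API spec = ((25−7)/6)² = 9.000
te_Backend dev = (7 + 4·8 + 15)/6 = 54/6 = 9; σ²_Backend dev = ((15−7)/6)² = 1.778
te_Frontend dev = (3 + 4·7 + 23)/6 = 54/6 = 9; σ²_Frontend dev = ((23−3)/6)² = 11.111
te_Database migration = (7 + 4·12 + 23)/6 = 78/6 = 13; σ²_Database migration = ((23−7)/6)² = 7.111
te_Unit tests = (6 + 4·10 + 14)/6 = 60/6 = 10; σ²_Unit tests = ((14−6)/6)² = 1.778
te_Integration tests = (2 + 4·4 + 6)/6 = 24/6 = 4; σ²_Integration tests = ((6−2)/6)² = 0.444
te_Code review = (2 + 4·3 + 10)/6 = 24/6 = 4; σ²_Code review = ((10−2)/6)² = 1.778
te_Security audit = (6 + 4·7 + 14)/6 = 48/6 = 8; σ²_Security audit = ((14−6)/6)² = 1.778

Forward pass:
ES_API spec = 0; EF_API spec = 12
ES_Backend dev = 0; EF_Backend dev = 9
ES_Frontend dev = 0; EF_Frontend dev = 9
ES_Database migration = 9; EF_Database migration = 9+13 = 22
ES_Unit tests = max(EF_API spec=12, EF_Backend dev=9) = 12; EF_Unit tests = 12+10 = 22
ES_Integration tests = 9; EF_Integration tests = 9+4 = 13
ES_Code review = 22; EF_Code review = 22+4 = 26
ES_Security audit = max(EF_Unit tests=22, EF_Integration tests=13, EF_Code review=26) = 26; EF_Security audit = 26+8 = 34
Expected project duration μ = 34 days. Critical path: Backend dev → Database migration → Code review → Security audit.

Variance along critical path = 1.778 + 7.111 + 1.778 + 1.778 = 12.444
σ = √12.444 = 3.528 days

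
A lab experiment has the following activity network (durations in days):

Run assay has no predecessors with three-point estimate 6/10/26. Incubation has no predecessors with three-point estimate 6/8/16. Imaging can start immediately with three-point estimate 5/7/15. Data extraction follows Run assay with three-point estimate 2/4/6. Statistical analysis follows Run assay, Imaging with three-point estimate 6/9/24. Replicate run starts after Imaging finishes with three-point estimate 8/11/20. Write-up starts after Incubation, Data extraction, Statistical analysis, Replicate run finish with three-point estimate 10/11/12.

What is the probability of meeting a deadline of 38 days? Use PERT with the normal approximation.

te_Run assay = (6 + 4·10 + 26)/6 = 72/6 = 12; σ²_Run assay = ((26−6)/6)² = 11.111
te_Incubation = (6 + 4·8 + 16)/6 = 54/6 = 9; σ²_Incubation = ((16−6)/6)² = 2.778
te_Imaging = (5 + 4·7 + 15)/6 = 48/6 = 8; σ²_Imaging = ((15−5)/6)² = 2.778
te_Data extraction = (2 + 4·4 + 6)/6 = 24/6 = 4; σ²_Data extraction = ((6−2)/6)² = 0.444
te_Statistical analysis = (6 + 4·9 + 24)/6 = 66/6 = 11; σ²_Statistical analysis = ((24−6)/6)² = 9.000
te_Replicate run = (8 + 4·11 + 20)/6 = 72/6 = 12; σ²_Replicate run = ((20−8)/6)² = 4.000
te_Write-up = (10 + 4·11 + 12)/6 = 66/6 = 11; σ²_Write-up = ((12−10)/6)² = 0.111

Forward pass:
ES_Run assay = 0; EF_Run assay = 12
ES_Incubation = 0; EF_Incubation = 9
ES_Imaging = 0; EF_Imaging = 8
ES_Data extraction = 12; EF_Data extraction = 12+4 = 16
ES_Statistical analysis = max(EF_Run assay=12, EF_Imaging=8) = 12; EF_Statistical analysis = 12+11 = 23
ES_Replicate run = 8; EF_Replicate run = 8+12 = 20
ES_Write-up = max(EF_Incubation=9, EF_Data extraction=16, EF_Statistical analysis=23, EF_Replicate run=20) = 23; EF_Write-up = 23+11 = 34
Expected project duration μ = 34 days. Critical path: Run assay → Statistical analysis → Write-up.

Variance along critical path = 11.111 + 9.000 + 0.111 = 20.222; σ = √20.222 = 4.497 days.
Z = (38 − 34) / 4.497 = 0.889
P(T ≤ 38) = Φ(0.889) ≈ 0.813

0.813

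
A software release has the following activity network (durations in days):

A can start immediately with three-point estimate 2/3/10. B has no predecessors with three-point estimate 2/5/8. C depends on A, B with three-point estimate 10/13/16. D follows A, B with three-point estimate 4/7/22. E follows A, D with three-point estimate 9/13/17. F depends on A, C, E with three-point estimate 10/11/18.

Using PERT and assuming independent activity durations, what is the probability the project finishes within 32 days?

0.029

te_A = (2 + 4·3 + 10)/6 = 24/6 = 4; σ²_A = ((10−2)/6)² = 1.778
te_B = (2 + 4·5 + 8)/6 = 30/6 = 5; σ²_B = ((8−2)/6)² = 1.000
te_C = (10 + 4·13 + 16)/6 = 78/6 = 13; σ²_C = ((16−10)/6)² = 1.000
te_D = (4 + 4·7 + 22)/6 = 54/6 = 9; σ²_D = ((22−4)/6)² = 9.000
te_E = (9 + 4·13 + 17)/6 = 78/6 = 13; σ²_E = ((17−9)/6)² = 1.778
te_F = (10 + 4·11 + 18)/6 = 72/6 = 12; σ²_F = ((18−10)/6)² = 1.778

Forward pass:
ES_A = 0; EF_A = 4
ES_B = 0; EF_B = 5
ES_C = max(EF_A=4, EF_B=5) = 5; EF_C = 5+13 = 18
ES_D = max(EF_A=4, EF_B=5) = 5; EF_D = 5+9 = 14
ES_E = max(EF_A=4, EF_D=14) = 14; EF_E = 14+13 = 27
ES_F = max(EF_A=4, EF_C=18, EF_E=27) = 27; EF_F = 27+12 = 39
Expected project duration μ = 39 days. Critical path: B → D → E → F.

Variance along critical path = 1.000 + 9.000 + 1.778 + 1.778 = 13.556; σ = √13.556 = 3.682 days.
Z = (32 − 39) / 3.682 = -1.901
P(T ≤ 32) = Φ(-1.901) ≈ 0.029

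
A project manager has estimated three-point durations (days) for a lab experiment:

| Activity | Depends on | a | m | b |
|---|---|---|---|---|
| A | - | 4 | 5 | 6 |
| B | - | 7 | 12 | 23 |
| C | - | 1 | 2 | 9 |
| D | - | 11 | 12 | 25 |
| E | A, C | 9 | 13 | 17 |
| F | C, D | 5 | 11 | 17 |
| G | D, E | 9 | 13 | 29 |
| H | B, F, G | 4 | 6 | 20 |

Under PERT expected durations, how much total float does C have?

te_A = (4 + 4·5 + 6)/6 = 30/6 = 5
te_B = (7 + 4·12 + 23)/6 = 78/6 = 13
te_C = (1 + 4·2 + 9)/6 = 18/6 = 3
te_D = (11 + 4·12 + 25)/6 = 84/6 = 14
te_E = (9 + 4·13 + 17)/6 = 78/6 = 13
te_F = (5 + 4·11 + 17)/6 = 66/6 = 11
te_G = (9 + 4·13 + 29)/6 = 90/6 = 15
te_H = (4 + 4·6 + 20)/6 = 48/6 = 8

Forward pass:
ES_A = 0; EF_A = 5
ES_B = 0; EF_B = 13
ES_C = 0; EF_C = 3
ES_D = 0; EF_D = 14
ES_E = max(EF_A=5, EF_C=3) = 5; EF_E = 5+13 = 18
ES_F = max(EF_C=3, EF_D=14) = 14; EF_F = 14+11 = 25
ES_G = max(EF_D=14, EF_E=18) = 18; EF_G = 18+15 = 33
ES_H = max(EF_B=13, EF_F=25, EF_G=33) = 33; EF_H = 33+8 = 41
Expected project duration μ = 41 days. Critical path: A → E → G → H.

Backward pass:
LF_H = 41; LS_H = 41−8 = 33
LF_G = LS_H = 33; LS_G = 33−15 = 18
LF_F = LS_H = 33; LS_F = 33−11 = 22
LF_E = LS_G = 18; LS_E = 18−13 = 5
LF_D = min(LS_F=22, LS_G=18) = 18; LS_D = 18−14 = 4
LF_C = min(LS_E=5, LS_F=22) = 5; LS_C = 5−3 = 2
LF_B = LS_H = 33; LS_B = 33−13 = 20
LF_A = LS_E = 5; LS_A = 5−5 = 0
Slack_C = LS_C − ES_C = 2 − 0 = 2

2 days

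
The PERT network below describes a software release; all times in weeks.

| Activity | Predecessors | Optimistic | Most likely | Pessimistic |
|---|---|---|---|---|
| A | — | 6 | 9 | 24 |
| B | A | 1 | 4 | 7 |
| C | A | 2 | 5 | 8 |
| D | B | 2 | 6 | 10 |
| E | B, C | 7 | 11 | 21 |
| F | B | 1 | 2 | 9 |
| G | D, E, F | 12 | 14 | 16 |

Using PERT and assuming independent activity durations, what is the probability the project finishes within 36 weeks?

te_A = (6 + 4·9 + 24)/6 = 66/6 = 11; σ²_A = ((24−6)/6)² = 9.000
te_B = (1 + 4·4 + 7)/6 = 24/6 = 4; σ²_B = ((7−1)/6)² = 1.000
te_C = (2 + 4·5 + 8)/6 = 30/6 = 5; σ²_C = ((8−2)/6)² = 1.000
te_D = (2 + 4·6 + 10)/6 = 36/6 = 6; σ²_D = ((10−2)/6)² = 1.778
te_E = (7 + 4·11 + 21)/6 = 72/6 = 12; σ²_E = ((21−7)/6)² = 5.444
te_F = (1 + 4·2 + 9)/6 = 18/6 = 3; σ²_F = ((9−1)/6)² = 1.778
te_G = (12 + 4·14 + 16)/6 = 84/6 = 14; σ²_G = ((16−12)/6)² = 0.444

Forward pass:
ES_A = 0; EF_A = 11
ES_B = 11; EF_B = 11+4 = 15
ES_C = 11; EF_C = 11+5 = 16
ES_D = 15; EF_D = 15+6 = 21
ES_E = max(EF_B=15, EF_C=16) = 16; EF_E = 16+12 = 28
ES_F = 15; EF_F = 15+3 = 18
ES_G = max(EF_D=21, EF_E=28, EF_F=18) = 28; EF_G = 28+14 = 42
Expected project duration μ = 42 weeks. Critical path: A → C → E → G.

Variance along critical path = 9.000 + 1.000 + 5.444 + 0.444 = 15.889; σ = √15.889 = 3.986 weeks.
Z = (36 − 42) / 3.986 = -1.505
P(T ≤ 36) = Φ(-1.505) ≈ 0.066

0.066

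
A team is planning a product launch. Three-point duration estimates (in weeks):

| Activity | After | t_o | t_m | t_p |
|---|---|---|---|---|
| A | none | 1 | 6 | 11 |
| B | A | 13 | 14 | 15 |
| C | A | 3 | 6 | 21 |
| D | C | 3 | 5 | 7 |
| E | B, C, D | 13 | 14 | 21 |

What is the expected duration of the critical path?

te_A = (1 + 4·6 + 11)/6 = 36/6 = 6
te_B = (13 + 4·14 + 15)/6 = 84/6 = 14
te_C = (3 + 4·6 + 21)/6 = 48/6 = 8
te_D = (3 + 4·5 + 7)/6 = 30/6 = 5
te_E = (13 + 4·14 + 21)/6 = 90/6 = 15

Forward pass:
ES_A = 0; EF_A = 6
ES_B = 6; EF_B = 6+14 = 20
ES_C = 6; EF_C = 6+8 = 14
ES_D = 14; EF_D = 14+5 = 19
ES_E = max(EF_B=20, EF_C=14, EF_D=19) = 20; EF_E = 20+15 = 35
Expected project duration μ = 35 weeks. Critical path: A → B → E.

35 weeks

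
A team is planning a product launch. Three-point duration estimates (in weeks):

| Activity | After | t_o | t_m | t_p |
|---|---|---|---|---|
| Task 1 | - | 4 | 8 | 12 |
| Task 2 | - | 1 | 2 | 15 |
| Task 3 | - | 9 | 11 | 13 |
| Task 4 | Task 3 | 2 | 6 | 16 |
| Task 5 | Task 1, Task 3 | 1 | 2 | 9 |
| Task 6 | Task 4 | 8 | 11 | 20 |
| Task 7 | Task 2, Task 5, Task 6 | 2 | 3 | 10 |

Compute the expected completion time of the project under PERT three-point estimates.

34 weeks

te_Task 1 = (4 + 4·8 + 12)/6 = 48/6 = 8
te_Task 2 = (1 + 4·2 + 15)/6 = 24/6 = 4
te_Task 3 = (9 + 4·11 + 13)/6 = 66/6 = 11
te_Task 4 = (2 + 4·6 + 16)/6 = 42/6 = 7
te_Task 5 = (1 + 4·2 + 9)/6 = 18/6 = 3
te_Task 6 = (8 + 4·11 + 20)/6 = 72/6 = 12
te_Task 7 = (2 + 4·3 + 10)/6 = 24/6 = 4

Forward pass:
ES_Task 1 = 0; EF_Task 1 = 8
ES_Task 2 = 0; EF_Task 2 = 4
ES_Task 3 = 0; EF_Task 3 = 11
ES_Task 4 = 11; EF_Task 4 = 11+7 = 18
ES_Task 5 = max(EF_Task 1=8, EF_Task 3=11) = 11; EF_Task 5 = 11+3 = 14
ES_Task 6 = 18; EF_Task 6 = 18+12 = 30
ES_Task 7 = max(EF_Task 2=4, EF_Task 5=14, EF_Task 6=30) = 30; EF_Task 7 = 30+4 = 34
Expected project duration μ = 34 weeks. Critical path: Task 3 → Task 4 → Task 6 → Task 7.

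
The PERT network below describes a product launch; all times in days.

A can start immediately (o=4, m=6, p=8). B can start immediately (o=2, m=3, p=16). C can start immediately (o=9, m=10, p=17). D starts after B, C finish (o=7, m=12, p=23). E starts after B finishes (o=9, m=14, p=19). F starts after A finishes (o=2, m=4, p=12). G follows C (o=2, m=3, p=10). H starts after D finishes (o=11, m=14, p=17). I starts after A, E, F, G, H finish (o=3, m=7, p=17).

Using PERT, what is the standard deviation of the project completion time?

te_A = (4 + 4·6 + 8)/6 = 36/6 = 6; σ²_A = ((8−4)/6)² = 0.444
te_B = (2 + 4·3 + 16)/6 = 30/6 = 5; σ²_B = ((16−2)/6)² = 5.444
te_C = (9 + 4·10 + 17)/6 = 66/6 = 11; σ²_C = ((17−9)/6)² = 1.778
te_D = (7 + 4·12 + 23)/6 = 78/6 = 13; σ²_D = ((23−7)/6)² = 7.111
te_E = (9 + 4·14 + 19)/6 = 84/6 = 14; σ²_E = ((19−9)/6)² = 2.778
te_F = (2 + 4·4 + 12)/6 = 30/6 = 5; σ²_F = ((12−2)/6)² = 2.778
te_G = (2 + 4·3 + 10)/6 = 24/6 = 4; σ²_G = ((10−2)/6)² = 1.778
te_H = (11 + 4·14 + 17)/6 = 84/6 = 14; σ²_H = ((17−11)/6)² = 1.000
te_I = (3 + 4·7 + 17)/6 = 48/6 = 8; σ²_I = ((17−3)/6)² = 5.444

Forward pass:
ES_A = 0; EF_A = 6
ES_B = 0; EF_B = 5
ES_C = 0; EF_C = 11
ES_D = max(EF_B=5, EF_C=11) = 11; EF_D = 11+13 = 24
ES_E = 5; EF_E = 5+14 = 19
ES_F = 6; EF_F = 6+5 = 11
ES_G = 11; EF_G = 11+4 = 15
ES_H = 24; EF_H = 24+14 = 38
ES_I = max(EF_A=6, EF_E=19, EF_F=11, EF_G=15, EF_H=38) = 38; EF_I = 38+8 = 46
Expected project duration μ = 46 days. Critical path: C → D → H → I.

Variance along critical path = 1.778 + 7.111 + 1.000 + 5.444 = 15.333
σ = √15.333 = 3.916 days

3.92 days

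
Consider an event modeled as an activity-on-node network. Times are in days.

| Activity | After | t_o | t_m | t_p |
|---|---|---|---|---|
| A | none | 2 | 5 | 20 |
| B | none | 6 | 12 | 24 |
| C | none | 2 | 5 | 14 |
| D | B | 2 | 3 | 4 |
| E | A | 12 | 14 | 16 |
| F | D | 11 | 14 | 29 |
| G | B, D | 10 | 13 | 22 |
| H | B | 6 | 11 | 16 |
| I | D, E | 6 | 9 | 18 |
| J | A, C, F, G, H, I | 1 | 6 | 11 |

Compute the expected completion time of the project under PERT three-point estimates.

38 days

te_A = (2 + 4·5 + 20)/6 = 42/6 = 7
te_B = (6 + 4·12 + 24)/6 = 78/6 = 13
te_C = (2 + 4·5 + 14)/6 = 36/6 = 6
te_D = (2 + 4·3 + 4)/6 = 18/6 = 3
te_E = (12 + 4·14 + 16)/6 = 84/6 = 14
te_F = (11 + 4·14 + 29)/6 = 96/6 = 16
te_G = (10 + 4·13 + 22)/6 = 84/6 = 14
te_H = (6 + 4·11 + 16)/6 = 66/6 = 11
te_I = (6 + 4·9 + 18)/6 = 60/6 = 10
te_J = (1 + 4·6 + 11)/6 = 36/6 = 6

Forward pass:
ES_A = 0; EF_A = 7
ES_B = 0; EF_B = 13
ES_C = 0; EF_C = 6
ES_D = 13; EF_D = 13+3 = 16
ES_E = 7; EF_E = 7+14 = 21
ES_F = 16; EF_F = 16+16 = 32
ES_G = max(EF_B=13, EF_D=16) = 16; EF_G = 16+14 = 30
ES_H = 13; EF_H = 13+11 = 24
ES_I = max(EF_D=16, EF_E=21) = 21; EF_I = 21+10 = 31
ES_J = max(EF_A=7, EF_C=6, EF_F=32, EF_G=30, EF_H=24, EF_I=31) = 32; EF_J = 32+6 = 38
Expected project duration μ = 38 days. Critical path: B → D → F → J.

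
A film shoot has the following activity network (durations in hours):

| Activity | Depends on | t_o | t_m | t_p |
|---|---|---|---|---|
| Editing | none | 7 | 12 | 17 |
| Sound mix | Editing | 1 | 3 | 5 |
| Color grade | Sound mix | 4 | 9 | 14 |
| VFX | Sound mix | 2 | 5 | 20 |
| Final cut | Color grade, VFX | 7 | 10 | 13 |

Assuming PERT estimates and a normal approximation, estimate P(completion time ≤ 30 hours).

te_Editing = (7 + 4·12 + 17)/6 = 72/6 = 12; σ²_Editing = ((17−7)/6)² = 2.778
te_Sound mix = (1 + 4·3 + 5)/6 = 18/6 = 3; σ²_Sound mix = ((5−1)/6)² = 0.444
te_Color grade = (4 + 4·9 + 14)/6 = 54/6 = 9; σ²_Color grade = ((14−4)/6)² = 2.778
te_VFX = (2 + 4·5 + 20)/6 = 42/6 = 7; σ²_VFX = ((20−2)/6)² = 9.000
te_Final cut = (7 + 4·10 + 13)/6 = 60/6 = 10; σ²_Final cut = ((13−7)/6)² = 1.000

Forward pass:
ES_Editing = 0; EF_Editing = 12
ES_Sound mix = 12; EF_Sound mix = 12+3 = 15
ES_Color grade = 15; EF_Color grade = 15+9 = 24
ES_VFX = 15; EF_VFX = 15+7 = 22
ES_Final cut = max(EF_Color grade=24, EF_VFX=22) = 24; EF_Final cut = 24+10 = 34
Expected project duration μ = 34 hours. Critical path: Editing → Sound mix → Color grade → Final cut.

Variance along critical path = 2.778 + 0.444 + 2.778 + 1.000 = 7.000; σ = √7.000 = 2.646 hours.
Z = (30 − 34) / 2.646 = -1.512
P(T ≤ 30) = Φ(-1.512) ≈ 0.065

0.065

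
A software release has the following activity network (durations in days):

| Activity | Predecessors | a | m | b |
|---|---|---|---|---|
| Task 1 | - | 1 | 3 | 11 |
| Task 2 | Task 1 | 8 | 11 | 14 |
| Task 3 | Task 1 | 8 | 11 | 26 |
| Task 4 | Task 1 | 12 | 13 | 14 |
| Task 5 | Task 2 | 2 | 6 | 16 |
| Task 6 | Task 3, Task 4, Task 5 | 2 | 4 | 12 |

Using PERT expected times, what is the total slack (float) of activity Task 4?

5 days

te_Task 1 = (1 + 4·3 + 11)/6 = 24/6 = 4
te_Task 2 = (8 + 4·11 + 14)/6 = 66/6 = 11
te_Task 3 = (8 + 4·11 + 26)/6 = 78/6 = 13
te_Task 4 = (12 + 4·13 + 14)/6 = 78/6 = 13
te_Task 5 = (2 + 4·6 + 16)/6 = 42/6 = 7
te_Task 6 = (2 + 4·4 + 12)/6 = 30/6 = 5

Forward pass:
ES_Task 1 = 0; EF_Task 1 = 4
ES_Task 2 = 4; EF_Task 2 = 4+11 = 15
ES_Task 3 = 4; EF_Task 3 = 4+13 = 17
ES_Task 4 = 4; EF_Task 4 = 4+13 = 17
ES_Task 5 = 15; EF_Task 5 = 15+7 = 22
ES_Task 6 = max(EF_Task 3=17, EF_Task 4=17, EF_Task 5=22) = 22; EF_Task 6 = 22+5 = 27
Expected project duration μ = 27 days. Critical path: Task 1 → Task 2 → Task 5 → Task 6.

Backward pass:
LF_Task 6 = 27; LS_Task 6 = 27−5 = 22
LF_Task 5 = LS_Task 6 = 22; LS_Task 5 = 22−7 = 15
LF_Task 4 = LS_Task 6 = 22; LS_Task 4 = 22−13 = 9
LF_Task 3 = LS_Task 6 = 22; LS_Task 3 = 22−13 = 9
LF_Task 2 = LS_Task 5 = 15; LS_Task 2 = 15−11 = 4
LF_Task 1 = min(LS_Task 2=4, LS_Task 3=9, LS_Task 4=9) = 4; LS_Task 1 = 4−4 = 0
Slack_Task 4 = LS_Task 4 − ES_Task 4 = 9 − 4 = 5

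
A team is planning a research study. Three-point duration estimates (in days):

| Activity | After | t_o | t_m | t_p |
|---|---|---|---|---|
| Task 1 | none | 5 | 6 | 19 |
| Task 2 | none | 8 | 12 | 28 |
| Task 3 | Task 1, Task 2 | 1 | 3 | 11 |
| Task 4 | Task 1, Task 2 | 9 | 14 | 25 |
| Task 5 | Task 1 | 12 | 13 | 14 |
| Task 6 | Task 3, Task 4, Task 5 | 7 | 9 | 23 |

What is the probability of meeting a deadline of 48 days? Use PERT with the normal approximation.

0.944

te_Task 1 = (5 + 4·6 + 19)/6 = 48/6 = 8; σ²_Task 1 = ((19−5)/6)² = 5.444
te_Task 2 = (8 + 4·12 + 28)/6 = 84/6 = 14; σ²_Task 2 = ((28−8)/6)² = 11.111
te_Task 3 = (1 + 4·3 + 11)/6 = 24/6 = 4; σ²_Task 3 = ((11−1)/6)² = 2.778
te_Task 4 = (9 + 4·14 + 25)/6 = 90/6 = 15; σ²_Task 4 = ((25−9)/6)² = 7.111
te_Task 5 = (12 + 4·13 + 14)/6 = 78/6 = 13; σ²_Task 5 = ((14−12)/6)² = 0.111
te_Task 6 = (7 + 4·9 + 23)/6 = 66/6 = 11; σ²_Task 6 = ((23−7)/6)² = 7.111

Forward pass:
ES_Task 1 = 0; EF_Task 1 = 8
ES_Task 2 = 0; EF_Task 2 = 14
ES_Task 3 = max(EF_Task 1=8, EF_Task 2=14) = 14; EF_Task 3 = 14+4 = 18
ES_Task 4 = max(EF_Task 1=8, EF_Task 2=14) = 14; EF_Task 4 = 14+15 = 29
ES_Task 5 = 8; EF_Task 5 = 8+13 = 21
ES_Task 6 = max(EF_Task 3=18, EF_Task 4=29, EF_Task 5=21) = 29; EF_Task 6 = 29+11 = 40
Expected project duration μ = 40 days. Critical path: Task 2 → Task 4 → Task 6.

Variance along critical path = 11.111 + 7.111 + 7.111 = 25.333; σ = √25.333 = 5.033 days.
Z = (48 − 40) / 5.033 = 1.589
P(T ≤ 48) = Φ(1.589) ≈ 0.944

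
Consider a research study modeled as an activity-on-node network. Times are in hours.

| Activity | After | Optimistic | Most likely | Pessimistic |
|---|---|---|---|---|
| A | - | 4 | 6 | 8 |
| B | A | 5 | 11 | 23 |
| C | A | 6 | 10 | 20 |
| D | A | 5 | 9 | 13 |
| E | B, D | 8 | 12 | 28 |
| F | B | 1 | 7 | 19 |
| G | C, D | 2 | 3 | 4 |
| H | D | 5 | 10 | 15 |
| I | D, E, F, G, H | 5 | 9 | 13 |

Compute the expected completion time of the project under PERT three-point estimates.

41 hours

te_A = (4 + 4·6 + 8)/6 = 36/6 = 6
te_B = (5 + 4·11 + 23)/6 = 72/6 = 12
te_C = (6 + 4·10 + 20)/6 = 66/6 = 11
te_D = (5 + 4·9 + 13)/6 = 54/6 = 9
te_E = (8 + 4·12 + 28)/6 = 84/6 = 14
te_F = (1 + 4·7 + 19)/6 = 48/6 = 8
te_G = (2 + 4·3 + 4)/6 = 18/6 = 3
te_H = (5 + 4·10 + 15)/6 = 60/6 = 10
te_I = (5 + 4·9 + 13)/6 = 54/6 = 9

Forward pass:
ES_A = 0; EF_A = 6
ES_B = 6; EF_B = 6+12 = 18
ES_C = 6; EF_C = 6+11 = 17
ES_D = 6; EF_D = 6+9 = 15
ES_E = max(EF_B=18, EF_D=15) = 18; EF_E = 18+14 = 32
ES_F = 18; EF_F = 18+8 = 26
ES_G = max(EF_C=17, EF_D=15) = 17; EF_G = 17+3 = 20
ES_H = 15; EF_H = 15+10 = 25
ES_I = max(EF_D=15, EF_E=32, EF_F=26, EF_G=20, EF_H=25) = 32; EF_I = 32+9 = 41
Expected project duration μ = 41 hours. Critical path: A → B → E → I.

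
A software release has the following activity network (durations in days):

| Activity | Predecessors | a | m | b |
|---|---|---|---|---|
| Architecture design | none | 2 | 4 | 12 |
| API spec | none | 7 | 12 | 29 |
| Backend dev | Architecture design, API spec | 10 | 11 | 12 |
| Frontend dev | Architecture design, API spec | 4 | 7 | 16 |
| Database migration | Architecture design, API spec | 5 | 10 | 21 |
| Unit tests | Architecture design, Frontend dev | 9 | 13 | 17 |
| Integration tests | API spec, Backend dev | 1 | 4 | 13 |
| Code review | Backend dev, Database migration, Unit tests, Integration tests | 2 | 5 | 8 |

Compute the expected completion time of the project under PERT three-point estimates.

te_Architecture design = (2 + 4·4 + 12)/6 = 30/6 = 5
te_API spec = (7 + 4·12 + 29)/6 = 84/6 = 14
te_Backend dev = (10 + 4·11 + 12)/6 = 66/6 = 11
te_Frontend dev = (4 + 4·7 + 16)/6 = 48/6 = 8
te_Database migration = (5 + 4·10 + 21)/6 = 66/6 = 11
te_Unit tests = (9 + 4·13 + 17)/6 = 78/6 = 13
te_Integration tests = (1 + 4·4 + 13)/6 = 30/6 = 5
te_Code review = (2 + 4·5 + 8)/6 = 30/6 = 5

Forward pass:
ES_Architecture design = 0; EF_Architecture design = 5
ES_API spec = 0; EF_API spec = 14
ES_Backend dev = max(EF_Architecture design=5, EF_API spec=14) = 14; EF_Backend dev = 14+11 = 25
ES_Frontend dev = max(EF_Architecture design=5, EF_API spec=14) = 14; EF_Frontend dev = 14+8 = 22
ES_Database migration = max(EF_Architecture design=5, EF_API spec=14) = 14; EF_Database migration = 14+11 = 25
ES_Unit tests = max(EF_Architecture design=5, EF_Frontend dev=22) = 22; EF_Unit tests = 22+13 = 35
ES_Integration tests = max(EF_API spec=14, EF_Backend dev=25) = 25; EF_Integration tests = 25+5 = 30
ES_Code review = max(EF_Backend dev=25, EF_Database migration=25, EF_Unit tests=35, EF_Integration tests=30) = 35; EF_Code review = 35+5 = 40
Expected project duration μ = 40 days. Critical path: API spec → Frontend dev → Unit tests → Code review.

40 days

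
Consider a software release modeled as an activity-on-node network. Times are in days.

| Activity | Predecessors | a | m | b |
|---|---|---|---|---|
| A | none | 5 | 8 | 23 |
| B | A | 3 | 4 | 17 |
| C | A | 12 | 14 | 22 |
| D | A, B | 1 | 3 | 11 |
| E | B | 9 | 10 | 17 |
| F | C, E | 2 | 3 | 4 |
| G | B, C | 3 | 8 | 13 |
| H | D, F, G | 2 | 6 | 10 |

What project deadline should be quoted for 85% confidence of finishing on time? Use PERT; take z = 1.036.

43.2 days

te_A = (5 + 4·8 + 23)/6 = 60/6 = 10; σ²_A = ((23−5)/6)² = 9.000
te_B = (3 + 4·4 + 17)/6 = 36/6 = 6; σ²_B = ((17−3)/6)² = 5.444
te_C = (12 + 4·14 + 22)/6 = 90/6 = 15; σ²_C = ((22−12)/6)² = 2.778
te_D = (1 + 4·3 + 11)/6 = 24/6 = 4; σ²_D = ((11−1)/6)² = 2.778
te_E = (9 + 4·10 + 17)/6 = 66/6 = 11; σ²_E = ((17−9)/6)² = 1.778
te_F = (2 + 4·3 + 4)/6 = 18/6 = 3; σ²_F = ((4−2)/6)² = 0.111
te_G = (3 + 4·8 + 13)/6 = 48/6 = 8; σ²_G = ((13−3)/6)² = 2.778
te_H = (2 + 4·6 + 10)/6 = 36/6 = 6; σ²_H = ((10−2)/6)² = 1.778

Forward pass:
ES_A = 0; EF_A = 10
ES_B = 10; EF_B = 10+6 = 16
ES_C = 10; EF_C = 10+15 = 25
ES_D = max(EF_A=10, EF_B=16) = 16; EF_D = 16+4 = 20
ES_E = 16; EF_E = 16+11 = 27
ES_F = max(EF_C=25, EF_E=27) = 27; EF_F = 27+3 = 30
ES_G = max(EF_B=16, EF_C=25) = 25; EF_G = 25+8 = 33
ES_H = max(EF_D=20, EF_F=30, EF_G=33) = 33; EF_H = 33+6 = 39
Expected project duration μ = 39 days. Critical path: A → C → G → H.

Variance along critical path = 9.000 + 2.778 + 2.778 + 1.778 = 16.333; σ = 4.041 days.
D = μ + z·σ = 39 + 1.036·4.041 = 43.2 days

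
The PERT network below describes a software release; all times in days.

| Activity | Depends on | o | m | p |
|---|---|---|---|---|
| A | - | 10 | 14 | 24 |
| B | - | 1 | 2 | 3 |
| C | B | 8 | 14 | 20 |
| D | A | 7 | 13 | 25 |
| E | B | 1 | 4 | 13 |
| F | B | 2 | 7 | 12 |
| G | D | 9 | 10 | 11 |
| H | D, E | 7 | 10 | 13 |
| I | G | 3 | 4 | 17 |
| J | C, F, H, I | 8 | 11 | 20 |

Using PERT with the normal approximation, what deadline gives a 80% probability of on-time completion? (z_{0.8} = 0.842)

te_A = (10 + 4·14 + 24)/6 = 90/6 = 15; σ²_A = ((24−10)/6)² = 5.444
te_B = (1 + 4·2 + 3)/6 = 12/6 = 2; σ²_B = ((3−1)/6)² = 0.111
te_C = (8 + 4·14 + 20)/6 = 84/6 = 14; σ²_C = ((20−8)/6)² = 4.000
te_D = (7 + 4·13 + 25)/6 = 84/6 = 14; σ²_D = ((25−7)/6)² = 9.000
te_E = (1 + 4·4 + 13)/6 = 30/6 = 5; σ²_E = ((13−1)/6)² = 4.000
te_F = (2 + 4·7 + 12)/6 = 42/6 = 7; σ²_F = ((12−2)/6)² = 2.778
te_G = (9 + 4·10 + 11)/6 = 60/6 = 10; σ²_G = ((11−9)/6)² = 0.111
te_H = (7 + 4·10 + 13)/6 = 60/6 = 10; σ²_H = ((13−7)/6)² = 1.000
te_I = (3 + 4·4 + 17)/6 = 36/6 = 6; σ²_I = ((17−3)/6)² = 5.444
te_J = (8 + 4·11 + 20)/6 = 72/6 = 12; σ²_J = ((20−8)/6)² = 4.000

Forward pass:
ES_A = 0; EF_A = 15
ES_B = 0; EF_B = 2
ES_C = 2; EF_C = 2+14 = 16
ES_D = 15; EF_D = 15+14 = 29
ES_E = 2; EF_E = 2+5 = 7
ES_F = 2; EF_F = 2+7 = 9
ES_G = 29; EF_G = 29+10 = 39
ES_H = max(EF_D=29, EF_E=7) = 29; EF_H = 29+10 = 39
ES_I = 39; EF_I = 39+6 = 45
ES_J = max(EF_C=16, EF_F=9, EF_H=39, EF_I=45) = 45; EF_J = 45+12 = 57
Expected project duration μ = 57 days. Critical path: A → D → G → I → J.

Variance along critical path = 5.444 + 9.000 + 0.111 + 5.444 + 4.000 = 24.000; σ = 4.899 days.
D = μ + z·σ = 57 + 0.842·4.899 = 61.1 days

61.1 days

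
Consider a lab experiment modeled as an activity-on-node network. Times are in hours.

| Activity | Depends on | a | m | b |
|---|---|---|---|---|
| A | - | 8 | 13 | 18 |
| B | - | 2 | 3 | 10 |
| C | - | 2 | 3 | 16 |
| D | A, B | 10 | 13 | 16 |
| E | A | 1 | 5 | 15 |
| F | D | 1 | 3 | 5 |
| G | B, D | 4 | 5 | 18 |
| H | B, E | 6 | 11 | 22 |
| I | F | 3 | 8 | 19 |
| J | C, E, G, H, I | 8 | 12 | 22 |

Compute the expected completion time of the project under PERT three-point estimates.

te_A = (8 + 4·13 + 18)/6 = 78/6 = 13
te_B = (2 + 4·3 + 10)/6 = 24/6 = 4
te_C = (2 + 4·3 + 16)/6 = 30/6 = 5
te_D = (10 + 4·13 + 16)/6 = 78/6 = 13
te_E = (1 + 4·5 + 15)/6 = 36/6 = 6
te_F = (1 + 4·3 + 5)/6 = 18/6 = 3
te_G = (4 + 4·5 + 18)/6 = 42/6 = 7
te_H = (6 + 4·11 + 22)/6 = 72/6 = 12
te_I = (3 + 4·8 + 19)/6 = 54/6 = 9
te_J = (8 + 4·12 + 22)/6 = 78/6 = 13

Forward pass:
ES_A = 0; EF_A = 13
ES_B = 0; EF_B = 4
ES_C = 0; EF_C = 5
ES_D = max(EF_A=13, EF_B=4) = 13; EF_D = 13+13 = 26
ES_E = 13; EF_E = 13+6 = 19
ES_F = 26; EF_F = 26+3 = 29
ES_G = max(EF_B=4, EF_D=26) = 26; EF_G = 26+7 = 33
ES_H = max(EF_B=4, EF_E=19) = 19; EF_H = 19+12 = 31
ES_I = 29; EF_I = 29+9 = 38
ES_J = max(EF_C=5, EF_E=19, EF_G=33, EF_H=31, EF_I=38) = 38; EF_J = 38+13 = 51
Expected project duration μ = 51 hours. Critical path: A → D → F → I → J.

51 hours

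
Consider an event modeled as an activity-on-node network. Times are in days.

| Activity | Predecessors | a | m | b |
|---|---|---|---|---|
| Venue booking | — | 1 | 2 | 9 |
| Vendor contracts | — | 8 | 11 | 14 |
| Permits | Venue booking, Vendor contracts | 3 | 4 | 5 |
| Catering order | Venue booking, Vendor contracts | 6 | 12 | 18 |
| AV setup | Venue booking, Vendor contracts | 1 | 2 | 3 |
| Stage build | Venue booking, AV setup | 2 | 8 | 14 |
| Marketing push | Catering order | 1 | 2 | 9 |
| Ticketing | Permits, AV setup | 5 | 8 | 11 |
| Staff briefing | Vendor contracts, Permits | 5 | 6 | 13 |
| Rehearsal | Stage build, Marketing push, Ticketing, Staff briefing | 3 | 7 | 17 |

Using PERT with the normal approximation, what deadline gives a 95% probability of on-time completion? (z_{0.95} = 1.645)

39.8 days

te_Venue booking = (1 + 4·2 + 9)/6 = 18/6 = 3; σ²_Venue booking = ((9−1)/6)² = 1.778
te_Vendor contracts = (8 + 4·11 + 14)/6 = 66/6 = 11; σ²_Vendor contracts = ((14−8)/6)² = 1.000
te_Permits = (3 + 4·4 + 5)/6 = 24/6 = 4; σ²_Permits = ((5−3)/6)² = 0.111
te_Catering order = (6 + 4·12 + 18)/6 = 72/6 = 12; σ²_Catering order = ((18−6)/6)² = 4.000
te_AV setup = (1 + 4·2 + 3)/6 = 12/6 = 2; σ²_AV setup = ((3−1)/6)² = 0.111
te_Stage build = (2 + 4·8 + 14)/6 = 48/6 = 8; σ²_Stage build = ((14−2)/6)² = 4.000
te_Marketing push = (1 + 4·2 + 9)/6 = 18/6 = 3; σ²_Marketing push = ((9−1)/6)² = 1.778
te_Ticketing = (5 + 4·8 + 11)/6 = 48/6 = 8; σ²_Ticketing = ((11−5)/6)² = 1.000
te_Staff briefing = (5 + 4·6 + 13)/6 = 42/6 = 7; σ²_Staff briefing = ((13−5)/6)² = 1.778
te_Rehearsal = (3 + 4·7 + 17)/6 = 48/6 = 8; σ²_Rehearsal = ((17−3)/6)² = 5.444

Forward pass:
ES_Venue booking = 0; EF_Venue booking = 3
ES_Vendor contracts = 0; EF_Vendor contracts = 11
ES_Permits = max(EF_Venue booking=3, EF_Vendor contracts=11) = 11; EF_Permits = 11+4 = 15
ES_Catering order = max(EF_Venue booking=3, EF_Vendor contracts=11) = 11; EF_Catering order = 11+12 = 23
ES_AV setup = max(EF_Venue booking=3, EF_Vendor contracts=11) = 11; EF_AV setup = 11+2 = 13
ES_Stage build = max(EF_Venue booking=3, EF_AV setup=13) = 13; EF_Stage build = 13+8 = 21
ES_Marketing push = 23; EF_Marketing push = 23+3 = 26
ES_Ticketing = max(EF_Permits=15, EF_AV setup=13) = 15; EF_Ticketing = 15+8 = 23
ES_Staff briefing = max(EF_Vendor contracts=11, EF_Permits=15) = 15; EF_Staff briefing = 15+7 = 22
ES_Rehearsal = max(EF_Stage build=21, EF_Marketing push=26, EF_Ticketing=23, EF_Staff briefing=22) = 26; EF_Rehearsal = 26+8 = 34
Expected project duration μ = 34 days. Critical path: Vendor contracts → Catering order → Marketing push → Rehearsal.

Variance along critical path = 1.000 + 4.000 + 1.778 + 5.444 = 12.222; σ = 3.496 days.
D = μ + z·σ = 34 + 1.645·3.496 = 39.8 days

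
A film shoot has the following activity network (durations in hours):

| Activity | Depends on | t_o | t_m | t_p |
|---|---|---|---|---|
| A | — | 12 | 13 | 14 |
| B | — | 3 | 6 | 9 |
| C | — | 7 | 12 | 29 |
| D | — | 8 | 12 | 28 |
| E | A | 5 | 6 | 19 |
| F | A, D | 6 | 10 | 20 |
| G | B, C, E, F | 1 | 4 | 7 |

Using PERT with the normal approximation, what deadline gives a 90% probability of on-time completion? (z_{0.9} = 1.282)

34.4 hours

te_A = (12 + 4·13 + 14)/6 = 78/6 = 13; σ²_A = ((14−12)/6)² = 0.111
te_B = (3 + 4·6 + 9)/6 = 36/6 = 6; σ²_B = ((9−3)/6)² = 1.000
te_C = (7 + 4·12 + 29)/6 = 84/6 = 14; σ²_C = ((29−7)/6)² = 13.444
te_D = (8 + 4·12 + 28)/6 = 84/6 = 14; σ²_D = ((28−8)/6)² = 11.111
te_E = (5 + 4·6 + 19)/6 = 48/6 = 8; σ²_E = ((19−5)/6)² = 5.444
te_F = (6 + 4·10 + 20)/6 = 66/6 = 11; σ²_F = ((20−6)/6)² = 5.444
te_G = (1 + 4·4 + 7)/6 = 24/6 = 4; σ²_G = ((7−1)/6)² = 1.000

Forward pass:
ES_A = 0; EF_A = 13
ES_B = 0; EF_B = 6
ES_C = 0; EF_C = 14
ES_D = 0; EF_D = 14
ES_E = 13; EF_E = 13+8 = 21
ES_F = max(EF_A=13, EF_D=14) = 14; EF_F = 14+11 = 25
ES_G = max(EF_B=6, EF_C=14, EF_E=21, EF_F=25) = 25; EF_G = 25+4 = 29
Expected project duration μ = 29 hours. Critical path: D → F → G.

Variance along critical path = 11.111 + 5.444 + 1.000 = 17.556; σ = 4.190 hours.
D = μ + z·σ = 29 + 1.282·4.190 = 34.4 hours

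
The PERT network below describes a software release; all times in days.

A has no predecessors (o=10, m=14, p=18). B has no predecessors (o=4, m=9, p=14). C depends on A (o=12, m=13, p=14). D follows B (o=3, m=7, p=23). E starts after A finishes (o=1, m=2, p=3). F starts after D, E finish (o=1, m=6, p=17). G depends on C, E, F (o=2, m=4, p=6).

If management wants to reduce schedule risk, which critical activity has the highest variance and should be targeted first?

te_A = (10 + 4·14 + 18)/6 = 84/6 = 14; σ²_A = ((18−10)/6)² = 1.778
te_B = (4 + 4·9 + 14)/6 = 54/6 = 9; σ²_B = ((14−4)/6)² = 2.778
te_C = (12 + 4·13 + 14)/6 = 78/6 = 13; σ²_C = ((14−12)/6)² = 0.111
te_D = (3 + 4·7 + 23)/6 = 54/6 = 9; σ²_D = ((23−3)/6)² = 11.111
te_E = (1 + 4·2 + 3)/6 = 12/6 = 2; σ²_E = ((3−1)/6)² = 0.111
te_F = (1 + 4·6 + 17)/6 = 42/6 = 7; σ²_F = ((17−1)/6)² = 7.111
te_G = (2 + 4·4 + 6)/6 = 24/6 = 4; σ²_G = ((6−2)/6)² = 0.444

Forward pass:
ES_A = 0; EF_A = 14
ES_B = 0; EF_B = 9
ES_C = 14; EF_C = 14+13 = 27
ES_D = 9; EF_D = 9+9 = 18
ES_E = 14; EF_E = 14+2 = 16
ES_F = max(EF_D=18, EF_E=16) = 18; EF_F = 18+7 = 25
ES_G = max(EF_C=27, EF_E=16, EF_F=25) = 27; EF_G = 27+4 = 31
Expected project duration μ = 31 days. Critical path: A → C → G.

Variances on critical path: σ²_A=1.778, σ²_C=0.111, σ²_G=0.444.
Largest is σ²_A = 1.778.

A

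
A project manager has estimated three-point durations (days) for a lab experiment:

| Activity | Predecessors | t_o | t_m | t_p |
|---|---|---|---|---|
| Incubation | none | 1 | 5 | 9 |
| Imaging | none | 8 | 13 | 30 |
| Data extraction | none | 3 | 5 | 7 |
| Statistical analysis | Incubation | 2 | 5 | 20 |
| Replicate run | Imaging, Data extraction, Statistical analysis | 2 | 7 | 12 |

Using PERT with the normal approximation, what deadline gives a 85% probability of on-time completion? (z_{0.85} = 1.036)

te_Incubation = (1 + 4·5 + 9)/6 = 30/6 = 5; σ²_Incubation = ((9−1)/6)² = 1.778
te_Imaging = (8 + 4·13 + 30)/6 = 90/6 = 15; σ²_Imaging = ((30−8)/6)² = 13.444
te_Data extraction = (3 + 4·5 + 7)/6 = 30/6 = 5; σ²_Data extraction = ((7−3)/6)² = 0.444
te_Statistical analysis = (2 + 4·5 + 20)/6 = 42/6 = 7; σ²_Statistical analysis = ((20−2)/6)² = 9.000
te_Replicate run = (2 + 4·7 + 12)/6 = 42/6 = 7; σ²_Replicate run = ((12−2)/6)² = 2.778

Forward pass:
ES_Incubation = 0; EF_Incubation = 5
ES_Imaging = 0; EF_Imaging = 15
ES_Data extraction = 0; EF_Data extraction = 5
ES_Statistical analysis = 5; EF_Statistical analysis = 5+7 = 12
ES_Replicate run = max(EF_Imaging=15, EF_Data extraction=5, EF_Statistical analysis=12) = 15; EF_Replicate run = 15+7 = 22
Expected project duration μ = 22 days. Critical path: Imaging → Replicate run.

Variance along critical path = 13.444 + 2.778 = 16.222; σ = 4.028 days.
D = μ + z·σ = 22 + 1.036·4.028 = 26.2 days

26.2 days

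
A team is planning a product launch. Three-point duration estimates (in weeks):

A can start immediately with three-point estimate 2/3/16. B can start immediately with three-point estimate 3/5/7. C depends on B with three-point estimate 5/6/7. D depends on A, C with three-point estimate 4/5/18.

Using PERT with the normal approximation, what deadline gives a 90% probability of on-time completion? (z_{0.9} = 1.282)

21.1 weeks

te_A = (2 + 4·3 + 16)/6 = 30/6 = 5; σ²_A = ((16−2)/6)² = 5.444
te_B = (3 + 4·5 + 7)/6 = 30/6 = 5; σ²_B = ((7−3)/6)² = 0.444
te_C = (5 + 4·6 + 7)/6 = 36/6 = 6; σ²_C = ((7−5)/6)² = 0.111
te_D = (4 + 4·5 + 18)/6 = 42/6 = 7; σ²_D = ((18−4)/6)² = 5.444

Forward pass:
ES_A = 0; EF_A = 5
ES_B = 0; EF_B = 5
ES_C = 5; EF_C = 5+6 = 11
ES_D = max(EF_A=5, EF_C=11) = 11; EF_D = 11+7 = 18
Expected project duration μ = 18 weeks. Critical path: B → C → D.

Variance along critical path = 0.444 + 0.111 + 5.444 = 6.000; σ = 2.449 weeks.
D = μ + z·σ = 18 + 1.282·2.449 = 21.1 weeks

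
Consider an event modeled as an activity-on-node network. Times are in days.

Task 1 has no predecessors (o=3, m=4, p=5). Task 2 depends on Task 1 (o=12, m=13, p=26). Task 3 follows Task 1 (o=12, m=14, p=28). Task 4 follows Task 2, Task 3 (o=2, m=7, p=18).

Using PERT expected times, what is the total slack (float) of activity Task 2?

1 days

te_Task 1 = (3 + 4·4 + 5)/6 = 24/6 = 4
te_Task 2 = (12 + 4·13 + 26)/6 = 90/6 = 15
te_Task 3 = (12 + 4·14 + 28)/6 = 96/6 = 16
te_Task 4 = (2 + 4·7 + 18)/6 = 48/6 = 8

Forward pass:
ES_Task 1 = 0; EF_Task 1 = 4
ES_Task 2 = 4; EF_Task 2 = 4+15 = 19
ES_Task 3 = 4; EF_Task 3 = 4+16 = 20
ES_Task 4 = max(EF_Task 2=19, EF_Task 3=20) = 20; EF_Task 4 = 20+8 = 28
Expected project duration μ = 28 days. Critical path: Task 1 → Task 3 → Task 4.

Backward pass:
LF_Task 4 = 28; LS_Task 4 = 28−8 = 20
LF_Task 3 = LS_Task 4 = 20; LS_Task 3 = 20−16 = 4
LF_Task 2 = LS_Task 4 = 20; LS_Task 2 = 20−15 = 5
LF_Task 1 = min(LS_Task 2=5, LS_Task 3=4) = 4; LS_Task 1 = 4−4 = 0
Slack_Task 2 = LS_Task 2 − ES_Task 2 = 5 − 4 = 1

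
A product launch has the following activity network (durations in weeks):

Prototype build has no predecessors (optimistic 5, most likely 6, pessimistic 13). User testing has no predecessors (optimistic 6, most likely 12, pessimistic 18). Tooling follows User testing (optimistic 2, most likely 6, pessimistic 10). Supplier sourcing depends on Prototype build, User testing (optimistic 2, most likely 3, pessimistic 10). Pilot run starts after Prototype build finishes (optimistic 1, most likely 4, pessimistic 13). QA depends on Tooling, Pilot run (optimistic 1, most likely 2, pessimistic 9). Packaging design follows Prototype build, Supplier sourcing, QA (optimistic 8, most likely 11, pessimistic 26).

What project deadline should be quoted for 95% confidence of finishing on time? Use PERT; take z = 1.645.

te_Prototype build = (5 + 4·6 + 13)/6 = 42/6 = 7; σ²_Prototype build = ((13−5)/6)² = 1.778
te_User testing = (6 + 4·12 + 18)/6 = 72/6 = 12; σ²_User testing = ((18−6)/6)² = 4.000
te_Tooling = (2 + 4·6 + 10)/6 = 36/6 = 6; σ²_Tooling = ((10−2)/6)² = 1.778
te_Supplier sourcing = (2 + 4·3 + 10)/6 = 24/6 = 4; σ²_Supplier sourcing = ((10−2)/6)² = 1.778
te_Pilot run = (1 + 4·4 + 13)/6 = 30/6 = 5; σ²_Pilot run = ((13−1)/6)² = 4.000
te_QA = (1 + 4·2 + 9)/6 = 18/6 = 3; σ²_QA = ((9−1)/6)² = 1.778
te_Packaging design = (8 + 4·11 + 26)/6 = 78/6 = 13; σ²_Packaging design = ((26−8)/6)² = 9.000

Forward pass:
ES_Prototype build = 0; EF_Prototype build = 7
ES_User testing = 0; EF_User testing = 12
ES_Tooling = 12; EF_Tooling = 12+6 = 18
ES_Supplier sourcing = max(EF_Prototype build=7, EF_User testing=12) = 12; EF_Supplier sourcing = 12+4 = 16
ES_Pilot run = 7; EF_Pilot run = 7+5 = 12
ES_QA = max(EF_Tooling=18, EF_Pilot run=12) = 18; EF_QA = 18+3 = 21
ES_Packaging design = max(EF_Prototype build=7, EF_Supplier sourcing=16, EF_QA=21) = 21; EF_Packaging design = 21+13 = 34
Expected project duration μ = 34 weeks. Critical path: User testing → Tooling → QA → Packaging design.

Variance along critical path = 4.000 + 1.778 + 1.778 + 9.000 = 16.556; σ = 4.069 weeks.
D = μ + z·σ = 34 + 1.645·4.069 = 40.7 weeks

40.7 weeks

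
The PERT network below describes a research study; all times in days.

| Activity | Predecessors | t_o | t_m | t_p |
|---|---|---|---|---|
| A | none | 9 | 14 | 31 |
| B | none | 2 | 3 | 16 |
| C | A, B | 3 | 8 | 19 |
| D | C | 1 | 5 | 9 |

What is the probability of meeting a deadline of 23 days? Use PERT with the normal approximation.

0.069

te_A = (9 + 4·14 + 31)/6 = 96/6 = 16; σ²_A = ((31−9)/6)² = 13.444
te_B = (2 + 4·3 + 16)/6 = 30/6 = 5; σ²_B = ((16−2)/6)² = 5.444
te_C = (3 + 4·8 + 19)/6 = 54/6 = 9; σ²_C = ((19−3)/6)² = 7.111
te_D = (1 + 4·5 + 9)/6 = 30/6 = 5; σ²_D = ((9−1)/6)² = 1.778

Forward pass:
ES_A = 0; EF_A = 16
ES_B = 0; EF_B = 5
ES_C = max(EF_A=16, EF_B=5) = 16; EF_C = 16+9 = 25
ES_D = 25; EF_D = 25+5 = 30
Expected project duration μ = 30 days. Critical path: A → C → D.

Variance along critical path = 13.444 + 7.111 + 1.778 = 22.333; σ = √22.333 = 4.726 days.
Z = (23 − 30) / 4.726 = -1.481
P(T ≤ 23) = Φ(-1.481) ≈ 0.069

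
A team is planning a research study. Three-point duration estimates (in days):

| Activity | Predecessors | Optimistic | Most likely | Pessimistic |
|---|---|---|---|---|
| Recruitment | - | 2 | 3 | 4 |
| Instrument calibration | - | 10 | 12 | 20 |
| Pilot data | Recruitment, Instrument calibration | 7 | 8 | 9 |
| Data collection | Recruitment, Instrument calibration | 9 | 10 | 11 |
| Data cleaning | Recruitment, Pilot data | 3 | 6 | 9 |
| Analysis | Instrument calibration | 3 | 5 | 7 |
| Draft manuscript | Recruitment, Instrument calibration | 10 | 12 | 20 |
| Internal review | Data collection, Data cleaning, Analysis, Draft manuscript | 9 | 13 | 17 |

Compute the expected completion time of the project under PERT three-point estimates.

40 days

te_Recruitment = (2 + 4·3 + 4)/6 = 18/6 = 3
te_Instrument calibration = (10 + 4·12 + 20)/6 = 78/6 = 13
te_Pilot data = (7 + 4·8 + 9)/6 = 48/6 = 8
te_Data collection = (9 + 4·10 + 11)/6 = 60/6 = 10
te_Data cleaning = (3 + 4·6 + 9)/6 = 36/6 = 6
te_Analysis = (3 + 4·5 + 7)/6 = 30/6 = 5
te_Draft manuscript = (10 + 4·12 + 20)/6 = 78/6 = 13
te_Internal review = (9 + 4·13 + 17)/6 = 78/6 = 13

Forward pass:
ES_Recruitment = 0; EF_Recruitment = 3
ES_Instrument calibration = 0; EF_Instrument calibration = 13
ES_Pilot data = max(EF_Recruitment=3, EF_Instrument calibration=13) = 13; EF_Pilot data = 13+8 = 21
ES_Data collection = max(EF_Recruitment=3, EF_Instrument calibration=13) = 13; EF_Data collection = 13+10 = 23
ES_Data cleaning = max(EF_Recruitment=3, EF_Pilot data=21) = 21; EF_Data cleaning = 21+6 = 27
ES_Analysis = 13; EF_Analysis = 13+5 = 18
ES_Draft manuscript = max(EF_Recruitment=3, EF_Instrument calibration=13) = 13; EF_Draft manuscript = 13+13 = 26
ES_Internal review = max(EF_Data collection=23, EF_Data cleaning=27, EF_Analysis=18, EF_Draft manuscript=26) = 27; EF_Internal review = 27+13 = 40
Expected project duration μ = 40 days. Critical path: Instrument calibration → Pilot data → Data cleaning → Internal review.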